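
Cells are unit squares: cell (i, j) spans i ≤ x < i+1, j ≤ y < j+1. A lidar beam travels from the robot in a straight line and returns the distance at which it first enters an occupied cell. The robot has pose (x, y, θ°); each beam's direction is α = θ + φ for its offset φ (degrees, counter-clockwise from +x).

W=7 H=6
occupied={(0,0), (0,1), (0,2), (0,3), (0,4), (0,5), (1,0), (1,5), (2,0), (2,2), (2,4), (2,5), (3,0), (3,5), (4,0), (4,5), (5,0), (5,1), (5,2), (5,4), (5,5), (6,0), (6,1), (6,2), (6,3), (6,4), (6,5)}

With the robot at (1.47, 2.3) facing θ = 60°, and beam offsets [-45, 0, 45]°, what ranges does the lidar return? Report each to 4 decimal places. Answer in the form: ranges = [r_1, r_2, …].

ranges = [0.5487, 1.9630, 1.8159]

beam 1: φ=-45°, α=15°
  direction (0.9659, 0.2588); cell (1,2); t to first gridline: x 0.5487, y 2.7046 (then +1.0353 / +3.8637)
    (2,2) via x @ 0.5487  # hit
  → r_1 = 0.5487
beam 2: φ=0°, α=60°
  direction (0.5000, 0.8660); cell (1,2); t to first gridline: x 1.0600, y 0.8083 (then +2.0000 / +1.1547)
    (1,3) via y @ 0.8083
    (2,3) via x @ 1.0600
    (2,4) via y @ 1.9630  # hit
  → r_2 = 1.9630
beam 3: φ=45°, α=105°
  direction (-0.2588, 0.9659); cell (1,2); t to first gridline: x 1.8159, y 0.7247 (then +3.8637 / +1.0353)
    (1,3) via y @ 0.7247
    (1,4) via y @ 1.7600
    (0,4) via x @ 1.8159  # hit
  → r_3 = 1.8159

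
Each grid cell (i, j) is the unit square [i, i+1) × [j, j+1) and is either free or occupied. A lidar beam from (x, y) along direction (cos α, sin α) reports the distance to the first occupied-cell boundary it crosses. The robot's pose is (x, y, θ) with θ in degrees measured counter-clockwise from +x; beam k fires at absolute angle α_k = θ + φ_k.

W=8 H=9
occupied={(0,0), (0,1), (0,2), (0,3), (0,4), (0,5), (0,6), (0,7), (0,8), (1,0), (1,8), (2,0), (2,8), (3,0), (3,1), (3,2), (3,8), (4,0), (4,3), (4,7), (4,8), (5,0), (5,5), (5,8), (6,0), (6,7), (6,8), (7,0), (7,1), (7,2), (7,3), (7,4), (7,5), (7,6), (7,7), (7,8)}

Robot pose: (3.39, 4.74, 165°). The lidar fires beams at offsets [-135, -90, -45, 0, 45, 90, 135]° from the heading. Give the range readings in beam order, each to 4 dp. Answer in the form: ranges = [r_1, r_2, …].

ranges = [1.8591, 2.3569, 3.7643, 2.4743, 2.7597, 3.8719, 1.2200]

beam 1: φ=-135°, α=30°
  dir = (cos 30°, sin 30°) = (0.8660, 0.5000); from cell (3,4)
  next x-line at t=0.7044, next y-line at t=0.5200; Δt_x=1.1547, Δt_y=2.0000
    y: enter (3,5) at t=0.5200
    x: enter (4,5) at t=0.7044
    x: enter (5,5) at t=1.8591 ← occupied
  → r_1 = 1.8591
beam 2: φ=-90°, α=75°
  dir = (cos 75°, sin 75°) = (0.2588, 0.9659); from cell (3,4)
  next x-line at t=2.3569, next y-line at t=0.2692; Δt_x=3.8637, Δt_y=1.0353
    y: enter (3,5) at t=0.2692
    y: enter (3,6) at t=1.3044
    y: enter (3,7) at t=2.3397
    x: enter (4,7) at t=2.3569 ← occupied
  → r_2 = 2.3569
beam 3: φ=-45°, α=120°
  dir = (cos 120°, sin 120°) = (-0.5000, 0.8660); from cell (3,4)
  next x-line at t=0.7800, next y-line at t=0.3002; Δt_x=2.0000, Δt_y=1.1547
    y: enter (3,5) at t=0.3002
    x: enter (2,5) at t=0.7800
    y: enter (2,6) at t=1.4549
    y: enter (2,7) at t=2.6096
    x: enter (1,7) at t=2.7800
    y: enter (1,8) at t=3.7643 ← occupied
  → r_3 = 3.7643
beam 4: φ=0°, α=165°
  dir = (cos 165°, sin 165°) = (-0.9659, 0.2588); from cell (3,4)
  next x-line at t=0.4038, next y-line at t=1.0046; Δt_x=1.0353, Δt_y=3.8637
    x: enter (2,4) at t=0.4038
    y: enter (2,5) at t=1.0046
    x: enter (1,5) at t=1.4390
    x: enter (0,5) at t=2.4743 ← occupied
  → r_4 = 2.4743
beam 5: φ=45°, α=210°
  dir = (cos 210°, sin 210°) = (-0.8660, -0.5000); from cell (3,4)
  next x-line at t=0.4503, next y-line at t=1.4800; Δt_x=1.1547, Δt_y=2.0000
    x: enter (2,4) at t=0.4503
    y: enter (2,3) at t=1.4800
    x: enter (1,3) at t=1.6050
    x: enter (0,3) at t=2.7597 ← occupied
  → r_5 = 2.7597
beam 6: φ=90°, α=255°
  dir = (cos 255°, sin 255°) = (-0.2588, -0.9659); from cell (3,4)
  next x-line at t=1.5068, next y-line at t=0.7661; Δt_x=3.8637, Δt_y=1.0353
    y: enter (3,3) at t=0.7661
    x: enter (2,3) at t=1.5068
    y: enter (2,2) at t=1.8014
    y: enter (2,1) at t=2.8367
    y: enter (2,0) at t=3.8719 ← occupied
  → r_6 = 3.8719
beam 7: φ=135°, α=300°
  dir = (cos 300°, sin 300°) = (0.5000, -0.8660); from cell (3,4)
  next x-line at t=1.2200, next y-line at t=0.8545; Δt_x=2.0000, Δt_y=1.1547
    y: enter (3,3) at t=0.8545
    x: enter (4,3) at t=1.2200 ← occupied
  → r_7 = 1.2200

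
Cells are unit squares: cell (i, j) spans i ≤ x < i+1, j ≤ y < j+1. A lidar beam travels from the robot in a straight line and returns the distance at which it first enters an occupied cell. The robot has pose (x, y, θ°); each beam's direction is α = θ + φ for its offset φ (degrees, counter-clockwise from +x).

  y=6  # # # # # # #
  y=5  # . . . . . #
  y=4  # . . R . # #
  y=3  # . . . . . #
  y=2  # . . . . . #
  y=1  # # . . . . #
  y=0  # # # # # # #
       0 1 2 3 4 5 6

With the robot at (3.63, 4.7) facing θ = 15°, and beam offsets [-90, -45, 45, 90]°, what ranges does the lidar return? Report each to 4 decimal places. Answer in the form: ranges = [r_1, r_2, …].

beam 1: φ=-90°, α=285°
  d=(0.2588,-0.9659)  start (3,4)  tX=1.4296 tY=0.7247  stride 1/|dx|=3.8637 1/|dy|=1.0353
    cross y-line → (3,3), t=0.7247
    cross x-line → (4,3), t=1.4296
    cross y-line → (4,2), t=1.7600
    cross y-line → (4,1), t=2.7952
    cross y-line → (4,0), t=3.8305 (wall)
  → r_1 = 3.8305
beam 2: φ=-45°, α=330°
  d=(0.8660,-0.5000)  start (3,4)  tX=0.4272 tY=1.4000  stride 1/|dx|=1.1547 1/|dy|=2.0000
    cross x-line → (4,4), t=0.4272
    cross y-line → (4,3), t=1.4000
    cross x-line → (5,3), t=1.5819
    cross x-line → (6,3), t=2.7366 (wall)
  → r_2 = 2.7366
beam 3: φ=45°, α=60°
  d=(0.5000,0.8660)  start (3,4)  tX=0.7400 tY=0.3464  stride 1/|dx|=2.0000 1/|dy|=1.1547
    cross y-line → (3,5), t=0.3464
    cross x-line → (4,5), t=0.7400
    cross y-line → (4,6), t=1.5011 (wall)
  → r_3 = 1.5011
beam 4: φ=90°, α=105°
  d=(-0.2588,0.9659)  start (3,4)  tX=2.4341 tY=0.3106  stride 1/|dx|=3.8637 1/|dy|=1.0353
    cross y-line → (3,5), t=0.3106
    cross y-line → (3,6), t=1.3459 (wall)
  → r_4 = 1.3459

ranges = [3.8305, 2.7366, 1.5011, 1.3459]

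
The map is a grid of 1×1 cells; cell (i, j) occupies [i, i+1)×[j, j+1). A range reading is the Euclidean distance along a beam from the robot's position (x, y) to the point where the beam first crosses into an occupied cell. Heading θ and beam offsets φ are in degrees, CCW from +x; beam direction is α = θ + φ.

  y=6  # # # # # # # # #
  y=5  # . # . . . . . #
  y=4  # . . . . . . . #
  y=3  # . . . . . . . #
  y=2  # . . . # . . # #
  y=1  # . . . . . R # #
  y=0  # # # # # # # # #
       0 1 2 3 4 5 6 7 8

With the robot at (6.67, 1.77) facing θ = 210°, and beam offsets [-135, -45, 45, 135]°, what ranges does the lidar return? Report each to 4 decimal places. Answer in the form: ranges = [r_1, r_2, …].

beam 1: φ=-135°, α=75°
  dir = (cos 75°, sin 75°) = (0.2588, 0.9659); from cell (6,1)
  next x-line at t=1.2750, next y-line at t=0.2381; Δt_x=3.8637, Δt_y=1.0353
    y: enter (6,2) at t=0.2381
    y: enter (6,3) at t=1.2734
    x: enter (7,3) at t=1.2750
    y: enter (7,4) at t=2.3087
    y: enter (7,5) at t=3.3439
    y: enter (7,6) at t=4.3792 ← occupied
  → r_1 = 4.3792
beam 2: φ=-45°, α=165°
  dir = (cos 165°, sin 165°) = (-0.9659, 0.2588); from cell (6,1)
  next x-line at t=0.6936, next y-line at t=0.8887; Δt_x=1.0353, Δt_y=3.8637
    x: enter (5,1) at t=0.6936
    y: enter (5,2) at t=0.8887
    x: enter (4,2) at t=1.7289 ← occupied
  → r_2 = 1.7289
beam 3: φ=45°, α=255°
  dir = (cos 255°, sin 255°) = (-0.2588, -0.9659); from cell (6,1)
  next x-line at t=2.5887, next y-line at t=0.7972; Δt_x=3.8637, Δt_y=1.0353
    y: enter (6,0) at t=0.7972 ← occupied
  → r_3 = 0.7972
beam 4: φ=135°, α=345°
  dir = (cos 345°, sin 345°) = (0.9659, -0.2588); from cell (6,1)
  next x-line at t=0.3416, next y-line at t=2.9751; Δt_x=1.0353, Δt_y=3.8637
    x: enter (7,1) at t=0.3416 ← occupied
  → r_4 = 0.3416

ranges = [4.3792, 1.7289, 0.7972, 0.3416]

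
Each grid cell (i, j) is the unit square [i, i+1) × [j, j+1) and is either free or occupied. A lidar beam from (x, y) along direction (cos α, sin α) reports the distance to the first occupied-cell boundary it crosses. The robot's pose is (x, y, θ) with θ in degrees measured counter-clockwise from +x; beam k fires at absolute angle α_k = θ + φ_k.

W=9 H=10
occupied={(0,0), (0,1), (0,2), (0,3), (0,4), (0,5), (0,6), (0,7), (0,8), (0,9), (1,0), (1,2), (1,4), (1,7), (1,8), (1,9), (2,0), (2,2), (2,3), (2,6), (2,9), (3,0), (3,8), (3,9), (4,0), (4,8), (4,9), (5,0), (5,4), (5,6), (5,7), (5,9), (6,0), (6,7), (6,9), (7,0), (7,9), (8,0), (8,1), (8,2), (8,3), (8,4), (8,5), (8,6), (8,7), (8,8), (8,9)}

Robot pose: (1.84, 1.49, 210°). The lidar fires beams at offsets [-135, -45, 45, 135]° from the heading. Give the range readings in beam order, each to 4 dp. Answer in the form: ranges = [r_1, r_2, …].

beam 1: φ=-135°, α=75°
  d=(0.2588,0.9659)  start (1,1)  tX=0.6182 tY=0.5280  stride 1/|dx|=3.8637 1/|dy|=1.0353
    cross y-line → (1,2), t=0.5280 (wall)
  → r_1 = 0.5280
beam 2: φ=-45°, α=165°
  d=(-0.9659,0.2588)  start (1,1)  tX=0.8696 tY=1.9705  stride 1/|dx|=1.0353 1/|dy|=3.8637
    cross x-line → (0,1), t=0.8696 (wall)
  → r_2 = 0.8696
beam 3: φ=45°, α=255°
  d=(-0.2588,-0.9659)  start (1,1)  tX=3.2455 tY=0.5073  stride 1/|dx|=3.8637 1/|dy|=1.0353
    cross y-line → (1,0), t=0.5073 (wall)
  → r_3 = 0.5073
beam 4: φ=135°, α=345°
  d=(0.9659,-0.2588)  start (1,1)  tX=0.1656 tY=1.8932  stride 1/|dx|=1.0353 1/|dy|=3.8637
    cross x-line → (2,1), t=0.1656
    cross x-line → (3,1), t=1.2009
    cross y-line → (3,0), t=1.8932 (wall)
  → r_4 = 1.8932

ranges = [0.5280, 0.8696, 0.5073, 1.8932]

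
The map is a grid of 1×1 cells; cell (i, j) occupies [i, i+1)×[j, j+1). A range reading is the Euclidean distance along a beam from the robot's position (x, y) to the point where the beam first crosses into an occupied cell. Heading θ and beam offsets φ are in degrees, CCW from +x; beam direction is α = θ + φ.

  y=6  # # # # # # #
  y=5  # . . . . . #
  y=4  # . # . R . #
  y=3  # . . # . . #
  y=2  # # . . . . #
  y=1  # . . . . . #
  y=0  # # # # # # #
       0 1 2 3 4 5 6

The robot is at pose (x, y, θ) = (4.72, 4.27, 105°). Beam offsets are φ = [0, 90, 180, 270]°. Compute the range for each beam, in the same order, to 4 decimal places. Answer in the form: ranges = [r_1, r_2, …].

ranges = [1.7910, 1.0432, 3.3854, 1.3252]

beam 1: φ=0°, α=105°
  cosα=-0.2588 sinα=0.9659 | (4,4) | tMaxX 2.7819 tMaxY 0.7558 | tΔX 3.8637 tΔY 1.0353
    t=0.7558 [y] (4,5)
    t=1.7910 [y] (4,6) — stop
  → r_1 = 1.7910
beam 2: φ=90°, α=195°
  cosα=-0.9659 sinα=-0.2588 | (4,4) | tMaxX 0.7454 tMaxY 1.0432 | tΔX 1.0353 tΔY 3.8637
    t=0.7454 [x] (3,4)
    t=1.0432 [y] (3,3) — stop
  → r_2 = 1.0432
beam 3: φ=180°, α=285°
  cosα=0.2588 sinα=-0.9659 | (4,4) | tMaxX 1.0818 tMaxY 0.2795 | tΔX 3.8637 tΔY 1.0353
    t=0.2795 [y] (4,3)
    t=1.0818 [x] (5,3)
    t=1.3148 [y] (5,2)
    t=2.3501 [y] (5,1)
    t=3.3854 [y] (5,0) — stop
  → r_3 = 3.3854
beam 4: φ=270°, α=15°
  cosα=0.9659 sinα=0.2588 | (4,4) | tMaxX 0.2899 tMaxY 2.8205 | tΔX 1.0353 tΔY 3.8637
    t=0.2899 [x] (5,4)
    t=1.3252 [x] (6,4) — stop
  → r_4 = 1.3252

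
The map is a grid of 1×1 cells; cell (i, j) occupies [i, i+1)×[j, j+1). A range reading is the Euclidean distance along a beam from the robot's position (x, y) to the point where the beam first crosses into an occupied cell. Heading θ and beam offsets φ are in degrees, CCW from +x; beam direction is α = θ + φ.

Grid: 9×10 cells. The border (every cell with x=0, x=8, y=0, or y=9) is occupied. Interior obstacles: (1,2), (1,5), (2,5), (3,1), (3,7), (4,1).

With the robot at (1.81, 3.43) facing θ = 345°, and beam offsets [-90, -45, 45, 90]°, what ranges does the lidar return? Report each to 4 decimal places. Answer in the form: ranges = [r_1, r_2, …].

ranges = [0.4452, 2.3800, 7.1476, 1.6254]

beam 1: φ=-90°, α=255°
  cosα=-0.2588 sinα=-0.9659 | (1,3) | tMaxX 3.1296 tMaxY 0.4452 | tΔX 3.8637 tΔY 1.0353
    t=0.4452 [y] (1,2) — stop
  → r_1 = 0.4452
beam 2: φ=-45°, α=300°
  cosα=0.5000 sinα=-0.8660 | (1,3) | tMaxX 0.3800 tMaxY 0.4965 | tΔX 2.0000 tΔY 1.1547
    t=0.3800 [x] (2,3)
    t=0.4965 [y] (2,2)
    t=1.6512 [y] (2,1)
    t=2.3800 [x] (3,1) — stop
  → r_2 = 2.3800
beam 3: φ=45°, α=30°
  cosα=0.8660 sinα=0.5000 | (1,3) | tMaxX 0.2194 tMaxY 1.1400 | tΔX 1.1547 tΔY 2.0000
    t=0.2194 [x] (2,3)
    t=1.1400 [y] (2,4)
    t=1.3741 [x] (3,4)
    t=2.5288 [x] (4,4)
    t=3.1400 [y] (4,5)
    t=3.6835 [x] (5,5)
    t=4.8382 [x] (6,5)
    t=5.1400 [y] (6,6)
    t=5.9929 [x] (7,6)
    t=7.1400 [y] (7,7)
    t=7.1476 [x] (8,7) — stop
  → r_3 = 7.1476
beam 4: φ=90°, α=75°
  cosα=0.2588 sinα=0.9659 | (1,3) | tMaxX 0.7341 tMaxY 0.5901 | tΔX 3.8637 tΔY 1.0353
    t=0.5901 [y] (1,4)
    t=0.7341 [x] (2,4)
    t=1.6254 [y] (2,5) — stop
  → r_4 = 1.6254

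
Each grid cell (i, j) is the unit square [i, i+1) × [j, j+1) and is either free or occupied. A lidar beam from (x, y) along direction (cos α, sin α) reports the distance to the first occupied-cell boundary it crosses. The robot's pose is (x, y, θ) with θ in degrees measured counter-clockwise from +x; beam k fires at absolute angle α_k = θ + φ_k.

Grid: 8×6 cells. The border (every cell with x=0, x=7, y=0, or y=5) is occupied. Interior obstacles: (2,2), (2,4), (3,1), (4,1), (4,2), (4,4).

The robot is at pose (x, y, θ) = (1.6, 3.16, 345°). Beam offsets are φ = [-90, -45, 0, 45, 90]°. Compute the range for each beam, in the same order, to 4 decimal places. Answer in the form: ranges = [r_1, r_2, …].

ranges = [2.2362, 0.8000, 0.6182, 2.7713, 1.5455]

beam 1: φ=-90°, α=255°
  dir = (cos 255°, sin 255°) = (-0.2588, -0.9659); from cell (1,3)
  next x-line at t=2.3182, next y-line at t=0.1656; Δt_x=3.8637, Δt_y=1.0353
    y: enter (1,2) at t=0.1656
    y: enter (1,1) at t=1.2009
    y: enter (1,0) at t=2.2362 ← occupied
  → r_1 = 2.2362
beam 2: φ=-45°, α=300°
  dir = (cos 300°, sin 300°) = (0.5000, -0.8660); from cell (1,3)
  next x-line at t=0.8000, next y-line at t=0.1848; Δt_x=2.0000, Δt_y=1.1547
    y: enter (1,2) at t=0.1848
    x: enter (2,2) at t=0.8000 ← occupied
  → r_2 = 0.8000
beam 3: φ=0°, α=345°
  dir = (cos 345°, sin 345°) = (0.9659, -0.2588); from cell (1,3)
  next x-line at t=0.4141, next y-line at t=0.6182; Δt_x=1.0353, Δt_y=3.8637
    x: enter (2,3) at t=0.4141
    y: enter (2,2) at t=0.6182 ← occupied
  → r_3 = 0.6182
beam 4: φ=45°, α=30°
  dir = (cos 30°, sin 30°) = (0.8660, 0.5000); from cell (1,3)
  next x-line at t=0.4619, next y-line at t=1.6800; Δt_x=1.1547, Δt_y=2.0000
    x: enter (2,3) at t=0.4619
    x: enter (3,3) at t=1.6166
    y: enter (3,4) at t=1.6800
    x: enter (4,4) at t=2.7713 ← occupied
  → r_4 = 2.7713
beam 5: φ=90°, α=75°
  dir = (cos 75°, sin 75°) = (0.2588, 0.9659); from cell (1,3)
  next x-line at t=1.5455, next y-line at t=0.8696; Δt_x=3.8637, Δt_y=1.0353
    y: enter (1,4) at t=0.8696
    x: enter (2,4) at t=1.5455 ← occupied
  → r_5 = 1.5455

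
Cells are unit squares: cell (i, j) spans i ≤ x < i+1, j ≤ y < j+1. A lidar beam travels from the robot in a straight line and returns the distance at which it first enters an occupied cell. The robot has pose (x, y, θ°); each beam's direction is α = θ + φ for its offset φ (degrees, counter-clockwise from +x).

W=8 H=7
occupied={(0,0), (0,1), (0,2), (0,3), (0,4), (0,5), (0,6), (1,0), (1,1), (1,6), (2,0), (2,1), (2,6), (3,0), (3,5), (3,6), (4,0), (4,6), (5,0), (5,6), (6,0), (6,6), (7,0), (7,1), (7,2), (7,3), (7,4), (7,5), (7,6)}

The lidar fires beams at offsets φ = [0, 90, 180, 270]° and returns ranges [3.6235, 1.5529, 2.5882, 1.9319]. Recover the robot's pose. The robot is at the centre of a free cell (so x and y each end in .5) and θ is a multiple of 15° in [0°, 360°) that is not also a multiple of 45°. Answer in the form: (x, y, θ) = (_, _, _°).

(x, y, θ) = (3.5, 3.5, 345°)

The pose lattice has 27·16 = 432 candidates. Test each by forward raycasting.
  (3.5, 1.5, 105°): beam 1 = 4.6587 ≠ 3.6235 ✗
  (5.5, 3.5, 300°): beam 1 = 2.8868 ≠ 3.6235 ✗
  (4.5, 4.5, 165°): beam 2 = 3.6235 ≠ 1.5529 ✗
  …
  (3.5, 3.5, 345°): r_1=3.6235, r_2=1.5529, r_3=2.5882, r_4=1.9319 — all match ✓
Only this pose fits every beam.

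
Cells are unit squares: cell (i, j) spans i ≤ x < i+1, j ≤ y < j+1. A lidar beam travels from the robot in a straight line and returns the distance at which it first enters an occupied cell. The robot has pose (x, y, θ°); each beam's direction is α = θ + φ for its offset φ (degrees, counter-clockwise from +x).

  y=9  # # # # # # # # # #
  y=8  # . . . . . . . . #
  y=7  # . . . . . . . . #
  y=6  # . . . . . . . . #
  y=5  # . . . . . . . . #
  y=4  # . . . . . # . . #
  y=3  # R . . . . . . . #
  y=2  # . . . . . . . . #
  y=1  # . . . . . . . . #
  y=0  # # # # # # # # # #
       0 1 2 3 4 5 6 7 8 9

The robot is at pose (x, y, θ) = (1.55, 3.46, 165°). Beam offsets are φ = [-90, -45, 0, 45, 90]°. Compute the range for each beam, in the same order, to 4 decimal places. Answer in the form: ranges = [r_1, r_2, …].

beam 1: φ=-90°, α=75°
  direction (0.2588, 0.9659); cell (1,3); t to first gridline: x 1.7387, y 0.5590 (then +3.8637 / +1.0353)
    (1,4) via y @ 0.5590
    (1,5) via y @ 1.5943
    (2,5) via x @ 1.7387
    (2,6) via y @ 2.6296
    (2,7) via y @ 3.6649
    (2,8) via y @ 4.7002
    (3,8) via x @ 5.6024
    (3,9) via y @ 5.7354  # hit
  → r_1 = 5.7354
beam 2: φ=-45°, α=120°
  direction (-0.5000, 0.8660); cell (1,3); t to first gridline: x 1.1000, y 0.6235 (then +2.0000 / +1.1547)
    (1,4) via y @ 0.6235
    (0,4) via x @ 1.1000  # hit
  → r_2 = 1.1000
beam 3: φ=0°, α=165°
  direction (-0.9659, 0.2588); cell (1,3); t to first gridline: x 0.5694, y 2.0864 (then +1.0353 / +3.8637)
    (0,3) via x @ 0.5694  # hit
  → r_3 = 0.5694
beam 4: φ=45°, α=210°
  direction (-0.8660, -0.5000); cell (1,3); t to first gridline: x 0.6351, y 0.9200 (then +1.1547 / +2.0000)
    (0,3) via x @ 0.6351  # hit
  → r_4 = 0.6351
beam 5: φ=90°, α=255°
  direction (-0.2588, -0.9659); cell (1,3); t to first gridline: x 2.1250, y 0.4762 (then +3.8637 / +1.0353)
    (1,2) via y @ 0.4762
    (1,1) via y @ 1.5115
    (0,1) via x @ 2.1250  # hit
  → r_5 = 2.1250

ranges = [5.7354, 1.1000, 0.5694, 0.6351, 2.1250]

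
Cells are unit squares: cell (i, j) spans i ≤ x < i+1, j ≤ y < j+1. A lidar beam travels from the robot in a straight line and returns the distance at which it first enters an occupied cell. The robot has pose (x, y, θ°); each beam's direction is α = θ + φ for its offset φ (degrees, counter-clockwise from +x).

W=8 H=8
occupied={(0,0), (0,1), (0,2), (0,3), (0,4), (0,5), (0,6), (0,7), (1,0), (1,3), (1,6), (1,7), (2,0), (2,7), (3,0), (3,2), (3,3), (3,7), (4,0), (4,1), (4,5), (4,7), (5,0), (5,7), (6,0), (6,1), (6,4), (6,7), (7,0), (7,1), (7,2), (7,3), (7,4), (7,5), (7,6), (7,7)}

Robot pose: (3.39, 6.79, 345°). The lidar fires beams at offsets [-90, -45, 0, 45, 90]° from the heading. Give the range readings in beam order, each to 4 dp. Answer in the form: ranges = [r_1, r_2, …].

beam 1: φ=-90°, α=255°
  direction (-0.2588, -0.9659); cell (3,6); t to first gridline: x 1.5068, y 0.8179 (then +3.8637 / +1.0353)
    (3,5) via y @ 0.8179
    (2,5) via x @ 1.5068
    (2,4) via y @ 1.8531
    (2,3) via y @ 2.8884
    (2,2) via y @ 3.9237
    (2,1) via y @ 4.9590
    (1,1) via x @ 5.3705
    (1,0) via y @ 5.9942  # hit
  → r_1 = 5.9942
beam 2: φ=-45°, α=300°
  direction (0.5000, -0.8660); cell (3,6); t to first gridline: x 1.2200, y 0.9122 (then +2.0000 / +1.1547)
    (3,5) via y @ 0.9122
    (4,5) via x @ 1.2200  # hit
  → r_2 = 1.2200
beam 3: φ=0°, α=345°
  direction (0.9659, -0.2588); cell (3,6); t to first gridline: x 0.6315, y 3.0523 (then +1.0353 / +3.8637)
    (4,6) via x @ 0.6315
    (5,6) via x @ 1.6668
    (6,6) via x @ 2.7021
    (6,5) via y @ 3.0523
    (7,5) via x @ 3.7373  # hit
  → r_3 = 3.7373
beam 4: φ=45°, α=30°
  direction (0.8660, 0.5000); cell (3,6); t to first gridline: x 0.7044, y 0.4200 (then +1.1547 / +2.0000)
    (3,7) via y @ 0.4200  # hit
  → r_4 = 0.4200
beam 5: φ=90°, α=75°
  direction (0.2588, 0.9659); cell (3,6); t to first gridline: x 2.3569, y 0.2174 (then +3.8637 / +1.0353)
    (3,7) via y @ 0.2174  # hit
  → r_5 = 0.2174

ranges = [5.9942, 1.2200, 3.7373, 0.4200, 0.2174]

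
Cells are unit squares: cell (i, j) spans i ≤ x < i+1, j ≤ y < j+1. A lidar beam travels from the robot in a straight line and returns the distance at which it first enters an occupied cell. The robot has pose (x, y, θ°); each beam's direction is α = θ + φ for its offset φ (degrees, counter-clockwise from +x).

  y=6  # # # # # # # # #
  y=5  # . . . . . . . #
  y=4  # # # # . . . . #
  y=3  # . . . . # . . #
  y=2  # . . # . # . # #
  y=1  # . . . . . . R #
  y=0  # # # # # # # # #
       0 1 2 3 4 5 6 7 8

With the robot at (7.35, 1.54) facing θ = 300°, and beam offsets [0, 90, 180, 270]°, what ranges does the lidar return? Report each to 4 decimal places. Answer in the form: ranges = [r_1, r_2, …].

ranges = [0.6235, 0.7506, 0.5312, 1.0800]

beam 1: φ=0°, α=300°
  d=(0.5000,-0.8660)  start (7,1)  tX=1.3000 tY=0.6235  stride 1/|dx|=2.0000 1/|dy|=1.1547
    cross y-line → (7,0), t=0.6235 (wall)
  → r_1 = 0.6235
beam 2: φ=90°, α=30°
  d=(0.8660,0.5000)  start (7,1)  tX=0.7506 tY=0.9200  stride 1/|dx|=1.1547 1/|dy|=2.0000
    cross x-line → (8,1), t=0.7506 (wall)
  → r_2 = 0.7506
beam 3: φ=180°, α=120°
  d=(-0.5000,0.8660)  start (7,1)  tX=0.7000 tY=0.5312  stride 1/|dx|=2.0000 1/|dy|=1.1547
    cross y-line → (7,2), t=0.5312 (wall)
  → r_3 = 0.5312
beam 4: φ=270°, α=210°
  d=(-0.8660,-0.5000)  start (7,1)  tX=0.4041 tY=1.0800  stride 1/|dx|=1.1547 1/|dy|=2.0000
    cross x-line → (6,1), t=0.4041
    cross y-line → (6,0), t=1.0800 (wall)
  → r_4 = 1.0800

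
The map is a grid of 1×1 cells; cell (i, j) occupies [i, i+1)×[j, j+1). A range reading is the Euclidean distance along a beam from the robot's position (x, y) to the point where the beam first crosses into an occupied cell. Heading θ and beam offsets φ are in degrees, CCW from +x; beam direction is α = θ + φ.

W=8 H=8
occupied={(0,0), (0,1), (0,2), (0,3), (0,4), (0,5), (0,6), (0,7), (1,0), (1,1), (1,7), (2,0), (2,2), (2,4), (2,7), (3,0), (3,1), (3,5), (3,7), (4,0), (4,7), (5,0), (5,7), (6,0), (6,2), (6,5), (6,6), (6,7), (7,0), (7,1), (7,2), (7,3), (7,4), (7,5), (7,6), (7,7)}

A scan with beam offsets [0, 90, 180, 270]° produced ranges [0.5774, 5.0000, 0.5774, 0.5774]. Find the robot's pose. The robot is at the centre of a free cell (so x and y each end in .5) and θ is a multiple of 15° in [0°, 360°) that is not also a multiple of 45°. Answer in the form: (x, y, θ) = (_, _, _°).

(x, y, θ) = (6.5, 1.5, 60°)

Enumerate (i+0.5, j+0.5, θ) over the 28 free cells and 16 admissible headings. For each, cast all 4 beams and compare to the given ranges.
  (5.5, 5.5, 330°): beam 2 = 1.0000 ≠ 5.0000 ✗
  (4.5, 3.5, 15°): beam 1 = 2.5882 ≠ 0.5774 ✗
  (2.5, 3.5, 345°): beam 1 = 3.6235 ≠ 0.5774 ✗
  (5.5, 1.5, 75°): beam 1 = 3.6235 ≠ 0.5774 ✗
  (1.5, 6.5, 120°): beam 2 = 0.5774 ≠ 5.0000 ✗
  …
  (6.5, 1.5, 60°): r_1=0.5774, r_2=5.0000, r_3=0.5774, r_4=0.5774 — all match ✓
Unique over the lattice → pose = (6.5, 1.5, 60°).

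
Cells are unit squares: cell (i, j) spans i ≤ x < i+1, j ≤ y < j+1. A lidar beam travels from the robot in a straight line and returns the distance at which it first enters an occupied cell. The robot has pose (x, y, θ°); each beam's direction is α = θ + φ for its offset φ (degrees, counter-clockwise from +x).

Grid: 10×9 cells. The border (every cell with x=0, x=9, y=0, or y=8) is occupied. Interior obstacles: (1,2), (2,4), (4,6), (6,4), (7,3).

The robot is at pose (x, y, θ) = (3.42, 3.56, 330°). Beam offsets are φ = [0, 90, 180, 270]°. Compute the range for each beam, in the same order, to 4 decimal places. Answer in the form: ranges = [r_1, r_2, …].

ranges = [5.1200, 2.8175, 0.8800, 2.9560]

beam 1: φ=0°, α=330°
  cosα=0.8660 sinα=-0.5000 | (3,3) | tMaxX 0.6697 tMaxY 1.1200 | tΔX 1.1547 tΔY 2.0000
    t=0.6697 [x] (4,3)
    t=1.1200 [y] (4,2)
    t=1.8244 [x] (5,2)
    t=2.9791 [x] (6,2)
    t=3.1200 [y] (6,1)
    t=4.1338 [x] (7,1)
    t=5.1200 [y] (7,0) — stop
  → r_1 = 5.1200
beam 2: φ=90°, α=60°
  cosα=0.5000 sinα=0.8660 | (3,3) | tMaxX 1.1600 tMaxY 0.5081 | tΔX 2.0000 tΔY 1.1547
    t=0.5081 [y] (3,4)
    t=1.1600 [x] (4,4)
    t=1.6628 [y] (4,5)
    t=2.8175 [y] (4,6) — stop
  → r_2 = 2.8175
beam 3: φ=180°, α=150°
  cosα=-0.8660 sinα=0.5000 | (3,3) | tMaxX 0.4850 tMaxY 0.8800 | tΔX 1.1547 tΔY 2.0000
    t=0.4850 [x] (2,3)
    t=0.8800 [y] (2,4) — stop
  → r_3 = 0.8800
beam 4: φ=270°, α=240°
  cosα=-0.5000 sinα=-0.8660 | (3,3) | tMaxX 0.8400 tMaxY 0.6466 | tΔX 2.0000 tΔY 1.1547
    t=0.6466 [y] (3,2)
    t=0.8400 [x] (2,2)
    t=1.8013 [y] (2,1)
    t=2.8400 [x] (1,1)
    t=2.9560 [y] (1,0) — stop
  → r_4 = 2.9560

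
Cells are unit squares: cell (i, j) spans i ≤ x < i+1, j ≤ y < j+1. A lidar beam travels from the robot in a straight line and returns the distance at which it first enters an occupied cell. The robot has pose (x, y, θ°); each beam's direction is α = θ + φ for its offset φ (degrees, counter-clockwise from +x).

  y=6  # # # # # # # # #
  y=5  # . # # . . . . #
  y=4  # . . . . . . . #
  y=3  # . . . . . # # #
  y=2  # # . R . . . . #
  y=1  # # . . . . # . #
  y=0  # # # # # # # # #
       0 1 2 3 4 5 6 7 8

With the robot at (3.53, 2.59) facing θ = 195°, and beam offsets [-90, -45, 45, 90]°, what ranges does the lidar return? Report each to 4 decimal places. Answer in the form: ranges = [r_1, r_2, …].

beam 1: φ=-90°, α=105°
  d=(-0.2588,0.9659)  start (3,2)  tX=2.0478 tY=0.4245  stride 1/|dx|=3.8637 1/|dy|=1.0353
    cross y-line → (3,3), t=0.4245
    cross y-line → (3,4), t=1.4597
    cross x-line → (2,4), t=2.0478
    cross y-line → (2,5), t=2.4950 (wall)
  → r_1 = 2.4950
beam 2: φ=-45°, α=150°
  d=(-0.8660,0.5000)  start (3,2)  tX=0.6120 tY=0.8200  stride 1/|dx|=1.1547 1/|dy|=2.0000
    cross x-line → (2,2), t=0.6120
    cross y-line → (2,3), t=0.8200
    cross x-line → (1,3), t=1.7667
    cross y-line → (1,4), t=2.8200
    cross x-line → (0,4), t=2.9214 (wall)
  → r_2 = 2.9214
beam 3: φ=45°, α=240°
  d=(-0.5000,-0.8660)  start (3,2)  tX=1.0600 tY=0.6813  stride 1/|dx|=2.0000 1/|dy|=1.1547
    cross y-line → (3,1), t=0.6813
    cross x-line → (2,1), t=1.0600
    cross y-line → (2,0), t=1.8360 (wall)
  → r_3 = 1.8360
beam 4: φ=90°, α=285°
  d=(0.2588,-0.9659)  start (3,2)  tX=1.8159 tY=0.6108  stride 1/|dx|=3.8637 1/|dy|=1.0353
    cross y-line → (3,1), t=0.6108
    cross y-line → (3,0), t=1.6461 (wall)
  → r_4 = 1.6461

ranges = [2.4950, 2.9214, 1.8360, 1.6461]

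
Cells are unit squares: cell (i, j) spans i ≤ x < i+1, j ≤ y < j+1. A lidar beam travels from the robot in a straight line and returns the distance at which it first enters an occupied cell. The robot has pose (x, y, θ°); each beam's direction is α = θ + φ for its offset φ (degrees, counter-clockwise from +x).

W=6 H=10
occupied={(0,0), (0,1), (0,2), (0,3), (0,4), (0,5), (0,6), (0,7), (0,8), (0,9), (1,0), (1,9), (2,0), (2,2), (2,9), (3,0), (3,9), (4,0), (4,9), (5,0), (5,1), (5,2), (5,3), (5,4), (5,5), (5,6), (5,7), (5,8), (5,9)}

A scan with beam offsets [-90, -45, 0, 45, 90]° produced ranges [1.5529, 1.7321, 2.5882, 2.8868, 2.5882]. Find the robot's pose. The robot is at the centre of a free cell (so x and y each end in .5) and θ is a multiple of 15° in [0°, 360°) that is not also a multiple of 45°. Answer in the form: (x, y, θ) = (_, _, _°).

(x, y, θ) = (3.5, 6.5, 75°)

Candidates: 31 free-cell centres × 16 headings = 496 poses. Raycast each; keep the one whose scan matches to 4 dp.
  (1.5, 2.5, 60°): beam 1 = 0.5774 ≠ 1.5529 ✗
  (3.5, 2.5, 75°): beam 3 = 5.7956 ≠ 2.5882 ✗
  (1.5, 1.5, 105°): beam 1 = 3.6235 ≠ 1.5529 ✗
  (1.5, 1.5, 285°): beam 1 = 0.5176 ≠ 1.5529 ✗
  (1.5, 7.5, 105°): beam 1 = 3.6235 ≠ 1.5529 ✗
  …
  (3.5, 6.5, 75°): r_1=1.5529, r_2=1.7321, r_3=2.5882, r_4=2.8868, r_5=2.5882 — all match ✓
Only this pose fits every beam.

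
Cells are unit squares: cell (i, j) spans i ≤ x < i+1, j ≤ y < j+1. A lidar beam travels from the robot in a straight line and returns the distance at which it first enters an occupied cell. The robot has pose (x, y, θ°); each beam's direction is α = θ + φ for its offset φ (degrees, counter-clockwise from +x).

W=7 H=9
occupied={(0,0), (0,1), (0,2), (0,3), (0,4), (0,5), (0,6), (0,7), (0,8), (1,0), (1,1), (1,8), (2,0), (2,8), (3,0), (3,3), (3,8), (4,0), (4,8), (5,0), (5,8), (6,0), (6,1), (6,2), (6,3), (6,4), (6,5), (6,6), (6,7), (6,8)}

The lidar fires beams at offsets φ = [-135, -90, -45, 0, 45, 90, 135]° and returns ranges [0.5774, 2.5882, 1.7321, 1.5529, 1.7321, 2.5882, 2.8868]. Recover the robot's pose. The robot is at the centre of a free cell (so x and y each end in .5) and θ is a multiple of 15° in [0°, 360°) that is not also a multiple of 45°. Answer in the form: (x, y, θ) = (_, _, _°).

(x, y, θ) = (3.5, 2.5, 255°)

The pose lattice has 33·16 = 528 candidates. Test each by forward raycasting.
  (4.5, 7.5, 60°): beam 1 = 5.7956 ≠ 0.5774 ✗
  (3.5, 7.5, 30°): beam 1 = 5.7956 ≠ 0.5774 ✗
  (4.5, 3.5, 30°): beam 1 = 2.5882 ≠ 0.5774 ✗
  (1.5, 5.5, 345°): beam 2 = 1.9319 ≠ 2.5882 ✗
  (3.5, 6.5, 285°): beam 1 = 2.8868 ≠ 0.5774 ✗
  …
  (3.5, 2.5, 255°): r_1=0.5774, r_2=2.5882, r_3=1.7321, r_4=1.5529, r_5=1.7321, r_6=2.5882, r_7=2.8868 — all match ✓
Unique over the lattice → pose = (3.5, 2.5, 255°).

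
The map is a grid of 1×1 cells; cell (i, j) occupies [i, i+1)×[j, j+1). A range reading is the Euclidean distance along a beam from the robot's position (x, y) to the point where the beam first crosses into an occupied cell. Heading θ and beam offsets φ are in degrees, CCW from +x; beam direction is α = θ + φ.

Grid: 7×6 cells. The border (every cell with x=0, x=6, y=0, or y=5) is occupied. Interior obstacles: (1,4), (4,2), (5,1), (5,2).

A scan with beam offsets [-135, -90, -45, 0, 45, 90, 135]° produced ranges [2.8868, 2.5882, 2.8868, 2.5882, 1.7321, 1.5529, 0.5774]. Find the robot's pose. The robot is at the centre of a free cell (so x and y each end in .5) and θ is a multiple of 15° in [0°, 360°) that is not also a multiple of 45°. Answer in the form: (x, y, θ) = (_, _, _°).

Enumerate (i+0.5, j+0.5, θ) over the 16 free cells and 16 admissible headings. For each, cast all 7 beams and compare to the given ranges.
  (5.5, 3.5, 105°): beam 1 = 0.5774 ≠ 2.8868 ✗
  (5.5, 4.5, 150°): beam 1 = 0.5176 ≠ 2.8868 ✗
  (2.5, 1.5, 75°): beam 1 = 0.5774 ≠ 2.8868 ✗
  (2.5, 1.5, 210°): beam 1 = 3.6235 ≠ 2.8868 ✗
  …
  (3.5, 2.5, 195°): r_1=2.8868, r_2=2.5882, r_3=2.8868, r_4=2.5882, r_5=1.7321, r_6=1.5529, r_7=0.5774 — all match ✓
Unique over the lattice → pose = (3.5, 2.5, 195°).

(x, y, θ) = (3.5, 2.5, 195°)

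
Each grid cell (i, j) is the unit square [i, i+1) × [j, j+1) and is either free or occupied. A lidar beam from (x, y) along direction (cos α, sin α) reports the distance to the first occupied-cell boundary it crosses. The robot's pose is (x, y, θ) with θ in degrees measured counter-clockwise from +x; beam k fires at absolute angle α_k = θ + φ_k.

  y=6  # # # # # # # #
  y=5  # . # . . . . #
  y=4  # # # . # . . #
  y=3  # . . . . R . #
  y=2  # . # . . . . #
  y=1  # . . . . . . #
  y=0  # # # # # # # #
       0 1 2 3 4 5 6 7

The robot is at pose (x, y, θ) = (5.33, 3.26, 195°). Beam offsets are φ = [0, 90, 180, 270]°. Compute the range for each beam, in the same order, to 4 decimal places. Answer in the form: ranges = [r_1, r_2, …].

ranges = [2.4122, 2.3397, 1.7289, 1.2750]

beam 1: φ=0°, α=195°
  d=(-0.9659,-0.2588)  start (5,3)  tX=0.3416 tY=1.0046  stride 1/|dx|=1.0353 1/|dy|=3.8637
    cross x-line → (4,3), t=0.3416
    cross y-line → (4,2), t=1.0046
    cross x-line → (3,2), t=1.3769
    cross x-line → (2,2), t=2.4122 (wall)
  → r_1 = 2.4122
beam 2: φ=90°, α=285°
  d=(0.2588,-0.9659)  start (5,3)  tX=2.5887 tY=0.2692  stride 1/|dx|=3.8637 1/|dy|=1.0353
    cross y-line → (5,2), t=0.2692
    cross y-line → (5,1), t=1.3044
    cross y-line → (5,0), t=2.3397 (wall)
  → r_2 = 2.3397
beam 3: φ=180°, α=15°
  d=(0.9659,0.2588)  start (5,3)  tX=0.6936 tY=2.8591  stride 1/|dx|=1.0353 1/|dy|=3.8637
    cross x-line → (6,3), t=0.6936
    cross x-line → (7,3), t=1.7289 (wall)
  → r_3 = 1.7289
beam 4: φ=270°, α=105°
  d=(-0.2588,0.9659)  start (5,3)  tX=1.2750 tY=0.7661  stride 1/|dx|=3.8637 1/|dy|=1.0353
    cross y-line → (5,4), t=0.7661
    cross x-line → (4,4), t=1.2750 (wall)
  → r_4 = 1.2750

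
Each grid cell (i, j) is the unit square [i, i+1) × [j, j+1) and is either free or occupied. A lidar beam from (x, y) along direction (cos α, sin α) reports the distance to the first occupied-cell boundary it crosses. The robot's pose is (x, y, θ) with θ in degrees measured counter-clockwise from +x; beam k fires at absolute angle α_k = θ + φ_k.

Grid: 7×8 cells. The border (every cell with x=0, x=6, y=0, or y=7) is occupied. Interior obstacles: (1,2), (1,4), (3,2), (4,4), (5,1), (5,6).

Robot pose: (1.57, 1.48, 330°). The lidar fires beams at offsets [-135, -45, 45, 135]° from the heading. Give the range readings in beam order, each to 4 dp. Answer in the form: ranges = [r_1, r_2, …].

beam 1: φ=-135°, α=195°
  dir = (cos 195°, sin 195°) = (-0.9659, -0.2588); from cell (1,1)
  next x-line at t=0.5901, next y-line at t=1.8546; Δt_x=1.0353, Δt_y=3.8637
    x: enter (0,1) at t=0.5901 ← occupied
  → r_1 = 0.5901
beam 2: φ=-45°, α=285°
  dir = (cos 285°, sin 285°) = (0.2588, -0.9659); from cell (1,1)
  next x-line at t=1.6614, next y-line at t=0.4969; Δt_x=3.8637, Δt_y=1.0353
    y: enter (1,0) at t=0.4969 ← occupied
  → r_2 = 0.4969
beam 3: φ=45°, α=15°
  dir = (cos 15°, sin 15°) = (0.9659, 0.2588); from cell (1,1)
  next x-line at t=0.4452, next y-line at t=2.0091; Δt_x=1.0353, Δt_y=3.8637
    x: enter (2,1) at t=0.4452
    x: enter (3,1) at t=1.4804
    y: enter (3,2) at t=2.0091 ← occupied
  → r_3 = 2.0091
beam 4: φ=135°, α=105°
  dir = (cos 105°, sin 105°) = (-0.2588, 0.9659); from cell (1,1)
  next x-line at t=2.2023, next y-line at t=0.5383; Δt_x=3.8637, Δt_y=1.0353
    y: enter (1,2) at t=0.5383 ← occupied
  → r_4 = 0.5383

ranges = [0.5901, 0.4969, 2.0091, 0.5383]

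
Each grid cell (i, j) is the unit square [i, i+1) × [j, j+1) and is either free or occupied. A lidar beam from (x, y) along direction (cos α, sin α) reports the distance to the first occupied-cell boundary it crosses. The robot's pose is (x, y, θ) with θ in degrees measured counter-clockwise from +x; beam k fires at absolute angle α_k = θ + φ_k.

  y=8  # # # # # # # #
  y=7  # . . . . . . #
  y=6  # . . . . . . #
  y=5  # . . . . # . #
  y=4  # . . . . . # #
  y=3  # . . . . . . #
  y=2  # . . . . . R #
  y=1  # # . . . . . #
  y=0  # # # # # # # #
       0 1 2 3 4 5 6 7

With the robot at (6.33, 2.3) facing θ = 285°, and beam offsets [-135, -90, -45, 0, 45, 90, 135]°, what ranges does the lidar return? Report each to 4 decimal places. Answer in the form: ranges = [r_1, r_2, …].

beam 1: φ=-135°, α=150°
  direction (-0.8660, 0.5000); cell (6,2); t to first gridline: x 0.3811, y 1.4000 (then +1.1547 / +2.0000)
    (5,2) via x @ 0.3811
    (5,3) via y @ 1.4000
    (4,3) via x @ 1.5358
    (3,3) via x @ 2.6905
    (3,4) via y @ 3.4000
    (2,4) via x @ 3.8452
    (1,4) via x @ 4.9999
    (1,5) via y @ 5.4000
    (0,5) via x @ 6.1546  # hit
  → r_1 = 6.1546
beam 2: φ=-90°, α=195°
  direction (-0.9659, -0.2588); cell (6,2); t to first gridline: x 0.3416, y 1.1591 (then +1.0353 / +3.8637)
    (5,2) via x @ 0.3416
    (5,1) via y @ 1.1591
    (4,1) via x @ 1.3769
    (3,1) via x @ 2.4122
    (2,1) via x @ 3.4475
    (1,1) via x @ 4.4827  # hit
  → r_2 = 4.4827
beam 3: φ=-45°, α=240°
  direction (-0.5000, -0.8660); cell (6,2); t to first gridline: x 0.6600, y 0.3464 (then +2.0000 / +1.1547)
    (6,1) via y @ 0.3464
    (5,1) via x @ 0.6600
    (5,0) via y @ 1.5011  # hit
  → r_3 = 1.5011
beam 4: φ=0°, α=285°
  direction (0.2588, -0.9659); cell (6,2); t to first gridline: x 2.5887, y 0.3106 (then +3.8637 / +1.0353)
    (6,1) via y @ 0.3106
    (6,0) via y @ 1.3459  # hit
  → r_4 = 1.3459
beam 5: φ=45°, α=330°
  direction (0.8660, -0.5000); cell (6,2); t to first gridline: x 0.7736, y 0.6000 (then +1.1547 / +2.0000)
    (6,1) via y @ 0.6000
    (7,1) via x @ 0.7736  # hit
  → r_5 = 0.7736
beam 6: φ=90°, α=15°
  direction (0.9659, 0.2588); cell (6,2); t to first gridline: x 0.6936, y 2.7046 (then +1.0353 / +3.8637)
    (7,2) via x @ 0.6936  # hit
  → r_6 = 0.6936
beam 7: φ=135°, α=60°
  direction (0.5000, 0.8660); cell (6,2); t to first gridline: x 1.3400, y 0.8083 (then +2.0000 / +1.1547)
    (6,3) via y @ 0.8083
    (7,3) via x @ 1.3400  # hit
  → r_7 = 1.3400

ranges = [6.1546, 4.4827, 1.5011, 1.3459, 0.7736, 0.6936, 1.3400]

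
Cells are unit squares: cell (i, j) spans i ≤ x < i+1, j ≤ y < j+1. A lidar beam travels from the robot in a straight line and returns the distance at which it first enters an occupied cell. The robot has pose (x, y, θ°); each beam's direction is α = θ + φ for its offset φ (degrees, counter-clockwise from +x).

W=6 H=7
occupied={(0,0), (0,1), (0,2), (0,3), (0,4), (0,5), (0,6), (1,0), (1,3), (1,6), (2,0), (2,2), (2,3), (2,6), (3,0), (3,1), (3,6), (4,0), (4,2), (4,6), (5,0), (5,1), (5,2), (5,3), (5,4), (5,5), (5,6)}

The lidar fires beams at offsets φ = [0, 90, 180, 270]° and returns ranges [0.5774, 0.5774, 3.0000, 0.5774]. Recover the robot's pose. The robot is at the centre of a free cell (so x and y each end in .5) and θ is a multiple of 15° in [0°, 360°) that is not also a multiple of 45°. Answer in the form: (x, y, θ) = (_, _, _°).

(x, y, θ) = (3.5, 2.5, 240°)

Candidates: 15 free-cell centres × 16 headings = 240 poses. Raycast each; keep the one whose scan matches to 4 dp.
  (2.5, 1.5, 285°): beam 1 = 0.5176 ≠ 0.5774 ✗
  (4.5, 5.5, 165°): beam 1 = 1.9319 ≠ 0.5774 ✗
  (1.5, 2.5, 15°): beam 1 = 0.5176 ≠ 0.5774 ✗
  …
  (3.5, 2.5, 240°): r_1=0.5774, r_2=0.5774, r_3=3.0000, r_4=0.5774 — all match ✓
Only this pose fits every beam.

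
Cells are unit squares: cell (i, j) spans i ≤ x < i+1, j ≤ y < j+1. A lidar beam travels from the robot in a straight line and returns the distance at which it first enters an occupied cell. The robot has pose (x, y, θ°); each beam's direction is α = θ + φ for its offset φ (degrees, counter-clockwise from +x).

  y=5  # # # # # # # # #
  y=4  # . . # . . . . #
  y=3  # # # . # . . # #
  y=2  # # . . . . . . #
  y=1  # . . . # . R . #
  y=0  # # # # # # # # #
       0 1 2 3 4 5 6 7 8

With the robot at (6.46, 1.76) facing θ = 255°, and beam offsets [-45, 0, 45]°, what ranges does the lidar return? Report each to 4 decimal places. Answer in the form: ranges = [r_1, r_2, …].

ranges = [1.5200, 0.7868, 0.8776]

beam 1: φ=-45°, α=210°
  dir = (cos 210°, sin 210°) = (-0.8660, -0.5000); from cell (6,1)
  next x-line at t=0.5312, next y-line at t=1.5200; Δt_x=1.1547, Δt_y=2.0000
    x: enter (5,1) at t=0.5312
    y: enter (5,0) at t=1.5200 ← occupied
  → r_1 = 1.5200
beam 2: φ=0°, α=255°
  dir = (cos 255°, sin 255°) = (-0.2588, -0.9659); from cell (6,1)
  next x-line at t=1.7773, next y-line at t=0.7868; Δt_x=3.8637, Δt_y=1.0353
    y: enter (6,0) at t=0.7868 ← occupied
  → r_2 = 0.7868
beam 3: φ=45°, α=300°
  dir = (cos 300°, sin 300°) = (0.5000, -0.8660); from cell (6,1)
  next x-line at t=1.0800, next y-line at t=0.8776; Δt_x=2.0000, Δt_y=1.1547
    y: enter (6,0) at t=0.8776 ← occupied
  → r_3 = 0.8776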